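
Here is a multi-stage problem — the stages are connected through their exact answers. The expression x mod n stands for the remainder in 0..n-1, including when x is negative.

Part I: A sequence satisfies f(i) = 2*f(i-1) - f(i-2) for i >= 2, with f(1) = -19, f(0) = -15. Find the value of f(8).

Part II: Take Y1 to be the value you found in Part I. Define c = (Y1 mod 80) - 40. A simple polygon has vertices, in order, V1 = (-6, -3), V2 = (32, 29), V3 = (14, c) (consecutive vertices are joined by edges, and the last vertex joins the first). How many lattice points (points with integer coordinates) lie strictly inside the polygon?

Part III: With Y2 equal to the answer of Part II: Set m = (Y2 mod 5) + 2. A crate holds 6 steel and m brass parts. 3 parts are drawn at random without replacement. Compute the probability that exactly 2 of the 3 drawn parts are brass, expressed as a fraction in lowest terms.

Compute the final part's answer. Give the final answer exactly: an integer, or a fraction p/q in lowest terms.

Part I: f(2) = 2*(-19) - 1*(-15) = -23; iterating: f(2)=-23, f(3)=-27, f(4)=-31, f(5)=-35, f(6)=-39, f(7)=-43, f(8)=-47; answer -47
Part II: Y1 = -47; c = -7; cross terms: (-6*29 - 32*-3)=-78, (32*-7 - 14*29)=-630, (14*-3 - -6*-7)=-84; twice the area = |-792| = 792; area = 396; boundary points = 2 + 18 + 4 = 24; strictly interior points = area - boundary/2 + 1 = 385; answer 385
Part III: Y2 = 385; m = 2; total draws C(8,3) = 56; favorable C(2,2)*C(6,1) = 6; P = 3/28; answer 3/28

3/28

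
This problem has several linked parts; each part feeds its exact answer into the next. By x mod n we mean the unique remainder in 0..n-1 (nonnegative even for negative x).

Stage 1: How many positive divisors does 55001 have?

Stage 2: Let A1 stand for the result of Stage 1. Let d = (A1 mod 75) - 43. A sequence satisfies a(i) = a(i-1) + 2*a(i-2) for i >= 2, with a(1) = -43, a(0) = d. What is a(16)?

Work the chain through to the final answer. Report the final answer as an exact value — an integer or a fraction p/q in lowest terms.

-1835021

Stage 1: 55001 is prime, so its only divisors are 1 and 55001; count = 2; answer 2
Stage 2: A1 = 2; d = -41; a(2) = 1*(-43) + 2*(-41) = -125; iterating: a(2)=-125, a(3)=-211, a(4)=-461, a(5)=-883, a(6)=-1805, a(7)=-3571, a(8)=-7181, a(9)=-14323, a(10)=-28685, a(11)=-57331, a(12)=-114701, a(13)=-229363, a(14)=-458765, a(15)=-917491, a(16)=-1835021; answer -1835021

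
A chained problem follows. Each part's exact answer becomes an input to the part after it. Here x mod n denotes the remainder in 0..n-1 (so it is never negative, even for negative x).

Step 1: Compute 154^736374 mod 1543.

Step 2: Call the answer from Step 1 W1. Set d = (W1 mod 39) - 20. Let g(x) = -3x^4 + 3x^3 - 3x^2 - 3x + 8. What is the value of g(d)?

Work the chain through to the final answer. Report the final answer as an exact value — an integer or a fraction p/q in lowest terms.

-1582

Step 1: squarings mod 1543: 154^1=154, 154^2=571, 154^4=468, 154^8=1461, 154^16=552, 154^32=733, 154^64=325, 154^128=701, 154^256=727, 154^512=823, 154^1024=1495, 154^2048=761, 154^4096=496, 154^8192=679, 154^16384=1227, 154^32768=1104, 154^65536=1389, 154^131072=571, 154^262144=468, 154^524288=1461; 154^736374 = 154^2 * 154^4 * 154^16 * 154^32 * 154^64 * 154^1024 * 154^2048 * 154^4096 * 154^8192 * 154^65536 * 154^131072 * 154^524288 = 883 (mod 1543); answer 883
Step 2: W1 = 883; d = 5; -3*(5)^4 + 3*(5)^3 - 3*(5)^2 - 3*(5)^1 + 8 = (-1875) + (375) + (-75) + (-15) + (8) = -1582; answer -1582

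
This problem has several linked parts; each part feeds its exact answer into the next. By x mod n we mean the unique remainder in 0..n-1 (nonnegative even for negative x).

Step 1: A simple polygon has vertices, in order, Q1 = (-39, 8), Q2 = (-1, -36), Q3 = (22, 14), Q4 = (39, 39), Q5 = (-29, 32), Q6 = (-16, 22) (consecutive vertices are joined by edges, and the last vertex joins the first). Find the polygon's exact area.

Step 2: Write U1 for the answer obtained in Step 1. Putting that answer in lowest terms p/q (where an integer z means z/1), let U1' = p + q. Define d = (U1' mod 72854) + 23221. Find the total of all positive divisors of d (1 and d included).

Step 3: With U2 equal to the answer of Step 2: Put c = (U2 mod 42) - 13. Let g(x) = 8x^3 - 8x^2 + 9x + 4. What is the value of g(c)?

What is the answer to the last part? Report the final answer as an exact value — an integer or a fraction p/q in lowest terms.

13

Step 1: cross terms: (-39*-36 - -1*8)=1412, (-1*14 - 22*-36)=778, (22*39 - 39*14)=312, (39*32 - -29*39)=2379, (-29*22 - -16*32)=-126, (-16*8 - -39*22)=730; twice the area = |5485| = 5485; area = 5485/2; answer 5485/2
Step 2: U1 = 5485/2; threaded value p + q = 5487; d = 28708; 28708 = 2^2 * 7177; sigma = (1 + 2 + 4) * (1 + 7177) = 7 * 7178 = 50246; answer 50246
Step 3: U2 = 50246; c = 1; 8*(1)^3 - 8*(1)^2 + 9*(1)^1 + 4 = (8) + (-8) + (9) + (4) = 13; answer 13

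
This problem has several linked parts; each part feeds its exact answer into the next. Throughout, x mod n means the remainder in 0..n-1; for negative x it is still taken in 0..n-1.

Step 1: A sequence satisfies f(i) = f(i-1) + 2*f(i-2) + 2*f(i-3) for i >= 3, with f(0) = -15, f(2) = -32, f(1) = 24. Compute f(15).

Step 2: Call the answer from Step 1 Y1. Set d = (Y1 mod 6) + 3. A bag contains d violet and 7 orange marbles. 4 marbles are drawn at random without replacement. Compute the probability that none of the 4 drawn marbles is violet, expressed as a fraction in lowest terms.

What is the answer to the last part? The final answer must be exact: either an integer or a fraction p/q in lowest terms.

Step 1: f(3) = 1*(-32) + 2*(24) + 2*(-15) = -14; iterating: f(3)=-14, f(4)=-30, f(5)=-122, f(6)=-210, f(7)=-514, f(8)=-1178, f(9)=-2626, f(10)=-6010, f(11)=-13618, f(12)=-30890, f(13)=-70146, f(14)=-159162, f(15)=-361234; answer -361234
Step 2: Y1 = -361234; d = 5; total draws C(12,4) = 495; favorable C(7,4) = 35; P = 7/99; answer 7/99

7/99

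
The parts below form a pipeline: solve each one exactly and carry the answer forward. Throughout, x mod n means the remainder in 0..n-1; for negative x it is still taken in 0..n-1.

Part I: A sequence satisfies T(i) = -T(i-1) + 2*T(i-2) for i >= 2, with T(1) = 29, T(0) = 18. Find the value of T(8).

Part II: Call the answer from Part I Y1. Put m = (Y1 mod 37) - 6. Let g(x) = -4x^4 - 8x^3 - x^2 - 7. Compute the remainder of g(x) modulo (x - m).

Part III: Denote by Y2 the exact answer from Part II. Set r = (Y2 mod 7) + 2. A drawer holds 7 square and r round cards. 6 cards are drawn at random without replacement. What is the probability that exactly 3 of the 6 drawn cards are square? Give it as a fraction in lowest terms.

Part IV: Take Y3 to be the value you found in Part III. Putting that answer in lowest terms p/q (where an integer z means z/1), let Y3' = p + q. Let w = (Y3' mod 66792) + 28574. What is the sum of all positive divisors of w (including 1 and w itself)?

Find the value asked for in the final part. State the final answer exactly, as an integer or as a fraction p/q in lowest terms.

Part I: T(2) = -1*(29) + 2*(18) = 7; iterating: T(2)=7, T(3)=51, T(4)=-37, T(5)=139, T(6)=-213, T(7)=491, T(8)=-917; answer -917
Part II: Y1 = -917; m = 2; remainder = value at the root: -4*(2)^4 - 8*(2)^3 - 1*(2)^2 - 7 = (-64) + (-64) + (-4) + (-7) = -139; answer -139
Part III: Y2 = -139; r = 3; total draws C(10,6) = 210; favorable C(7,3)*C(3,3) = 35; P = 1/6; answer 1/6
Part IV: Y3 = 1/6; threaded value p + q = 7; w = 28581; 28581 = 3 * 7 * 1361; sigma = (1 + 3) * (1 + 7) * (1 + 1361) = 4 * 8 * 1362 = 43584; answer 43584

43584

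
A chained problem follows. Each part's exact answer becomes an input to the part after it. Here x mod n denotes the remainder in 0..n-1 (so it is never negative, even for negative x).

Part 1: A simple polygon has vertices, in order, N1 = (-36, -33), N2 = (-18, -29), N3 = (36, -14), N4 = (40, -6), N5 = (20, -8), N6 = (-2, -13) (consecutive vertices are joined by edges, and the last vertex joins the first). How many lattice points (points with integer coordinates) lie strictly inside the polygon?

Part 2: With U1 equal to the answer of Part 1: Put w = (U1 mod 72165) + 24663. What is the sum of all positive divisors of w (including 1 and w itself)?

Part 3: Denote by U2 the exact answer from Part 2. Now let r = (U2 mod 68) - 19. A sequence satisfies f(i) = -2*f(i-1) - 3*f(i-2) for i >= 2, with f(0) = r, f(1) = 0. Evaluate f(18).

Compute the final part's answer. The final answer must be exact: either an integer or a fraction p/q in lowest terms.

452769

Part 1: cross terms: (-36*-29 - -18*-33)=450, (-18*-14 - 36*-29)=1296, (36*-6 - 40*-14)=344, (40*-8 - 20*-6)=-200, (20*-13 - -2*-8)=-276, (-2*-33 - -36*-13)=-402; twice the area = |1212| = 1212; area = 606; boundary points = 2 + 3 + 4 + 2 + 1 + 2 = 14; strictly interior points = area - boundary/2 + 1 = 600; answer 600
Part 2: U1 = 600; w = 25263; 25263 = 3^2 * 7 * 401; sigma = (1 + 3 + 9) * (1 + 7) * (1 + 401) = 13 * 8 * 402 = 41808; answer 41808
Part 3: U2 = 41808; r = 37; f(2) = -2*(0) - 3*(37) = -111; iterating: f(2)=-111, f(3)=222, f(4)=-111, f(5)=-444, f(6)=1221, f(7)=-1110, f(8)=-1443, f(9)=6216, f(10)=-8103, f(11)=-2442, f(12)=29193, f(13)=-51060, f(14)=14541, f(15)=124098, f(16)=-291819, f(17)=211344, f(18)=452769; answer 452769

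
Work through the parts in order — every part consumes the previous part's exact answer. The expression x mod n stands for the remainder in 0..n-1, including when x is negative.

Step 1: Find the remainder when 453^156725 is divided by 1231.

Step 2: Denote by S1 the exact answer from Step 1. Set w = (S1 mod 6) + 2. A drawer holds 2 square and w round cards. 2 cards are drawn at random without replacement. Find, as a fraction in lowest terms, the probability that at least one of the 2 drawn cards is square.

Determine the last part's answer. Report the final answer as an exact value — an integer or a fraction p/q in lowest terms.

5/6

Step 1: squarings mod 1231: 453^1=453, 453^2=863, 453^4=14, 453^8=196, 453^16=255, 453^32=1013, 453^64=746, 453^128=104, 453^256=968, 453^512=233, 453^1024=125, 453^2048=853, 453^4096=88, 453^8192=358, 453^16384=140, 453^32768=1135, 453^65536=599, 453^131072=580; 453^156725 = 453^1 * 453^4 * 453^16 * 453^32 * 453^1024 * 453^8192 * 453^16384 * 453^131072 = 942 (mod 1231); answer 942
Step 2: S1 = 942; w = 2; total draws C(4,2) = 6; complement C(2,2) = 1; favorable 6 - 1 = 5; P = 5/6; answer 5/6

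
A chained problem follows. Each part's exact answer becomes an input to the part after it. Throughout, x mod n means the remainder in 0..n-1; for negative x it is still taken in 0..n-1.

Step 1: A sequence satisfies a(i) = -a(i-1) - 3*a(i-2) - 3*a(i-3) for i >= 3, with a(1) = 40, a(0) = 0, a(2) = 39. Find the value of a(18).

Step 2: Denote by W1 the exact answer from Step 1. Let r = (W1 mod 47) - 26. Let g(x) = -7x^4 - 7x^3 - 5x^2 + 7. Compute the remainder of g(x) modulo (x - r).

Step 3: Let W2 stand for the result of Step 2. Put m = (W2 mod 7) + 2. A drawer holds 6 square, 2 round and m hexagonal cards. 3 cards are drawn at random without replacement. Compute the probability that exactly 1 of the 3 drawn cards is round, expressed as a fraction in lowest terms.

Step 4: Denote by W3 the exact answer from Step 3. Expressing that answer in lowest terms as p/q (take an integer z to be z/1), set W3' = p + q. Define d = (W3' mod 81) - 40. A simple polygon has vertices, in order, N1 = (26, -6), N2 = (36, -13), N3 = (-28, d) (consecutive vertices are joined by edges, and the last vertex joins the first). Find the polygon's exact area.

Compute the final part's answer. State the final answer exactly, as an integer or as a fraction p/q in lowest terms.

Step 1: a(3) = -1*(39) - 3*(40) - 3*(0) = -159; iterating: a(3)=-159, a(4)=-78, a(5)=438, a(6)=273, a(7)=-1353, a(8)=-780, a(9)=4020, a(10)=2379, a(11)=-12099, a(12)=-7098, a(13)=36258, a(14)=21333, a(15)=-108813, a(16)=-63960, a(17)=326400, a(18)=191919; answer 191919
Step 2: W1 = 191919; r = -8; remainder = value at the root: -7*(-8)^4 - 7*(-8)^3 - 5*(-8)^2 + 7 = (-28672) + (3584) + (-320) + (7) = -25401; answer -25401
Step 3: W2 = -25401; m = 4; total draws C(12,3) = 220; favorable C(2,1)*C(10,2) = 90; P = 9/22; answer 9/22
Step 4: W3 = 9/22; threaded value p + q = 31; d = -9; cross terms: (26*-13 - 36*-6)=-122, (36*-9 - -28*-13)=-688, (-28*-6 - 26*-9)=402; twice the area = |-408| = 408; area = 204; answer 204

204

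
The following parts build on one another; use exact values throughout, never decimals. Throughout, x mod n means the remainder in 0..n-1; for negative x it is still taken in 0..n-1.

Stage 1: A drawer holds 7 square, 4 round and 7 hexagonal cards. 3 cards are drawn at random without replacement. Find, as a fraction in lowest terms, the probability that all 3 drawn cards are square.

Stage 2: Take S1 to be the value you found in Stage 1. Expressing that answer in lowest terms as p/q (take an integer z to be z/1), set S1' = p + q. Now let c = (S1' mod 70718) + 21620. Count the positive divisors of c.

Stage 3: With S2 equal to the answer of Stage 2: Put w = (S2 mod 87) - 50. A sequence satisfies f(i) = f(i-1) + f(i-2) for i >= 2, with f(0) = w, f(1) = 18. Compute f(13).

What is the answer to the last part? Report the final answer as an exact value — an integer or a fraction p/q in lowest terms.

-2430

Stage 1: total draws C(18,3) = 816; favorable C(7,3) = 35; P = 35/816; answer 35/816
Stage 2: S1 = 35/816; threaded value p + q = 851; c = 22471; 22471 = 23 * 977; number of divisors = (1+1) * (1+1) = 4; answer 4
Stage 3: S2 = 4; w = -46; f(2) = 1*(18) + 1*(-46) = -28; iterating: f(2)=-28, f(3)=-10, f(4)=-38, f(5)=-48, f(6)=-86, f(7)=-134, f(8)=-220, f(9)=-354, f(10)=-574, f(11)=-928, f(12)=-1502, f(13)=-2430; answer -2430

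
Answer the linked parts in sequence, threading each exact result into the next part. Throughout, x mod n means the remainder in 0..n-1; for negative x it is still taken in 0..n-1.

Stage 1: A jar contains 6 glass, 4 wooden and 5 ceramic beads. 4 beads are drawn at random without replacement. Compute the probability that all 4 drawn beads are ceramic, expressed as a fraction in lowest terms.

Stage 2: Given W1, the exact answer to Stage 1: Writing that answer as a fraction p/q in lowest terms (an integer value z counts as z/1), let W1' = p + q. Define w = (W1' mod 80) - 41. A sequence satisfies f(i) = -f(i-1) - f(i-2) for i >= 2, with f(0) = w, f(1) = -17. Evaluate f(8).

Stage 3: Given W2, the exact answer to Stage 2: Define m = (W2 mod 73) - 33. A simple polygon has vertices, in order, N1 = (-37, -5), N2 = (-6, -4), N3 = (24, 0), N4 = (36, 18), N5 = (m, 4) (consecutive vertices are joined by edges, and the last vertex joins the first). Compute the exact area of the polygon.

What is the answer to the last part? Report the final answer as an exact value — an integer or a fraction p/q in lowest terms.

Stage 1: total draws C(15,4) = 1365; favorable C(5,4) = 5; P = 1/273; answer 1/273
Stage 2: W1 = 1/273; threaded value p + q = 274; w = -7; f(2) = -1*(-17) - 1*(-7) = 24; iterating: f(2)=24, f(3)=-7, f(4)=-17, f(5)=24, f(6)=-7, f(7)=-17, f(8)=24; answer 24
Stage 3: W2 = 24; m = -9; cross terms: (-37*-4 - -6*-5)=118, (-6*0 - 24*-4)=96, (24*18 - 36*0)=432, (36*4 - -9*18)=306, (-9*-5 - -37*4)=193; twice the area = |1145| = 1145; area = 1145/2; answer 1145/2

1145/2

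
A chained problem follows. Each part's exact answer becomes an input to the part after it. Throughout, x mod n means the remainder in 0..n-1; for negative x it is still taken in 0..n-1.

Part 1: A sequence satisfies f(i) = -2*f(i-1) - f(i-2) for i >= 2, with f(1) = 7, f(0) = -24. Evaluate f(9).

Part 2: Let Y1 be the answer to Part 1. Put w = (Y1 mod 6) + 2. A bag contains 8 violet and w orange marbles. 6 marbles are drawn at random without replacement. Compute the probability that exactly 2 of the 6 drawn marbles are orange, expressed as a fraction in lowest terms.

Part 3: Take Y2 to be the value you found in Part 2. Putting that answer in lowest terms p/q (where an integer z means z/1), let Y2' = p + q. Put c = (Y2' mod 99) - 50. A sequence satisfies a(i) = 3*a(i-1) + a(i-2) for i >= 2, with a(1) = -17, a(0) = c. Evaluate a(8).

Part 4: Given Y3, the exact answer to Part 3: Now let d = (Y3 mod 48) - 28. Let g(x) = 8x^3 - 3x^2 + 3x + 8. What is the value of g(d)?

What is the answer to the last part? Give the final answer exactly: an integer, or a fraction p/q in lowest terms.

Part 1: f(2) = -2*(7) - 1*(-24) = 10; iterating: f(2)=10, f(3)=-27, f(4)=44, f(5)=-61, f(6)=78, f(7)=-95, f(8)=112, f(9)=-129; answer -129
Part 2: Y1 = -129; w = 5; total draws C(13,6) = 1716; favorable C(5,2)*C(8,4) = 700; P = 175/429; answer 175/429
Part 3: Y2 = 175/429; threaded value p + q = 604; c = -40; a(2) = 3*(-17) + 1*(-40) = -91; iterating: a(2)=-91, a(3)=-290, a(4)=-961, a(5)=-3173, a(6)=-10480, a(7)=-34613, a(8)=-114319; answer -114319
Part 4: Y3 = -114319; d = -11; 8*(-11)^3 - 3*(-11)^2 + 3*(-11)^1 + 8 = (-10648) + (-363) + (-33) + (8) = -11036; answer -11036

-11036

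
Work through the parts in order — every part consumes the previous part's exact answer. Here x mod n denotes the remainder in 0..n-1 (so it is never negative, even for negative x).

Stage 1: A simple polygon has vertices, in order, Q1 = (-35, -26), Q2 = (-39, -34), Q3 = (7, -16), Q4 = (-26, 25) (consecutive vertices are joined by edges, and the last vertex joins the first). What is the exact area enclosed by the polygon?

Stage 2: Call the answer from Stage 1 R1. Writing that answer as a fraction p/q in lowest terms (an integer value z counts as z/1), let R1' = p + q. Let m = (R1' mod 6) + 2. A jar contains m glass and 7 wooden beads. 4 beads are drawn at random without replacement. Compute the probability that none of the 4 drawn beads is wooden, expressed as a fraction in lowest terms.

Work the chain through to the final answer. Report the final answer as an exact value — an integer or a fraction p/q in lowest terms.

5/143

Stage 1: cross terms: (-35*-34 - -39*-26)=176, (-39*-16 - 7*-34)=862, (7*25 - -26*-16)=-241, (-26*-26 - -35*25)=1551; twice the area = |2348| = 2348; area = 1174; answer 1174
Stage 2: R1 = 1174; threaded value p + q = 1175; m = 7; total draws C(14,4) = 1001; favorable C(7,4) = 35; P = 5/143; answer 5/143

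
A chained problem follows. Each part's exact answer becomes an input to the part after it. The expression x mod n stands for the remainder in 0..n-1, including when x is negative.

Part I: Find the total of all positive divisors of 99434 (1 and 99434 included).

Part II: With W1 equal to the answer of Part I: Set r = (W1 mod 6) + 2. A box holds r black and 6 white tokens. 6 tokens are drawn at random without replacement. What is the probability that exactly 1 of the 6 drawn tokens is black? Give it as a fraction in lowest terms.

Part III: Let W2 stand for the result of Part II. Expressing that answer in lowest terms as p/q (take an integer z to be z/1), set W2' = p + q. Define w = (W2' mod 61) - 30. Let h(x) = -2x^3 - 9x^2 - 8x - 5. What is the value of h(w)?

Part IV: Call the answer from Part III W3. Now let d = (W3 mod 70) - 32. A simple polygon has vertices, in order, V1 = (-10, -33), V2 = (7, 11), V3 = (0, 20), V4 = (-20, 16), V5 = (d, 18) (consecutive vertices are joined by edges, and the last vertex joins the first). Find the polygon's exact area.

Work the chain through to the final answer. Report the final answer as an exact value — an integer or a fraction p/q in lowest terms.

412

Part I: 99434 = 2 * 83 * 599; sigma = (1 + 2) * (1 + 83) * (1 + 599) = 3 * 84 * 600 = 151200; answer 151200
Part II: W1 = 151200; r = 2; total draws C(8,6) = 28; favorable C(2,1)*C(6,5) = 12; P = 3/7; answer 3/7
Part III: W2 = 3/7; threaded value p + q = 10; w = -20; -2*(-20)^3 - 9*(-20)^2 - 8*(-20)^1 - 5 = (16000) + (-3600) + (160) + (-5) = 12555; answer 12555
Part IV: W3 = 12555; d = -7; cross terms: (-10*11 - 7*-33)=121, (7*20 - 0*11)=140, (0*16 - -20*20)=400, (-20*18 - -7*16)=-248, (-7*-33 - -10*18)=411; twice the area = |824| = 824; area = 412; answer 412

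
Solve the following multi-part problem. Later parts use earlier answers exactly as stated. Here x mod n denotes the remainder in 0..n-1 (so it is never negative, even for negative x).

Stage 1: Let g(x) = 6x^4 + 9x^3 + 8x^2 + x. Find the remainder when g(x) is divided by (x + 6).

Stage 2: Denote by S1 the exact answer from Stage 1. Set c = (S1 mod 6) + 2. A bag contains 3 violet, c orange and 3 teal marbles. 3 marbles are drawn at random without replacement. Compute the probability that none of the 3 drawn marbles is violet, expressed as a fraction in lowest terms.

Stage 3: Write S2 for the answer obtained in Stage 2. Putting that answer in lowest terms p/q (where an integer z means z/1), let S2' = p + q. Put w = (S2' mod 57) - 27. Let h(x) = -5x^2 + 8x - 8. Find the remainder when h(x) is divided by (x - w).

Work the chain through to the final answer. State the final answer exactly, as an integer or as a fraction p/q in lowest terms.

Stage 1: remainder = value at the root: 6*(-6)^4 + 9*(-6)^3 + 8*(-6)^2 + 1*(-6)^1 = (7776) + (-1944) + (288) + (-6) = 6114; answer 6114
Stage 2: S1 = 6114; c = 2; total draws C(8,3) = 56; favorable C(5,3) = 10; P = 5/28; answer 5/28
Stage 3: S2 = 5/28; threaded value p + q = 33; w = 6; remainder = value at the root: -5*(6)^2 + 8*(6)^1 - 8 = (-180) + (48) + (-8) = -140; answer -140

-140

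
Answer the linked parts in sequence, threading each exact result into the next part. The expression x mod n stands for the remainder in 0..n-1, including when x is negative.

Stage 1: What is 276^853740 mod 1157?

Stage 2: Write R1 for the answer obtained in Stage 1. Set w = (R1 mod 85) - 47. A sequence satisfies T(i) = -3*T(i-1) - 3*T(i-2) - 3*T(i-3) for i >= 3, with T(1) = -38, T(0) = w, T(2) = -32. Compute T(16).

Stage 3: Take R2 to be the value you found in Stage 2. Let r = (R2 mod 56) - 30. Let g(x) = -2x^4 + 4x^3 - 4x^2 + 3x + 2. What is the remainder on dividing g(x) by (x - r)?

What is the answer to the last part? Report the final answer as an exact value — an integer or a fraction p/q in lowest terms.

Stage 1: squarings mod 1157: 276^1=276, 276^2=971, 276^4=1043, 276^8=269, 276^16=627, 276^32=906, 276^64=523, 276^128=477, 276^256=757, 276^512=334, 276^1024=484, 276^2048=542, 276^4096=1043, 276^8192=269, 276^16384=627, 276^32768=906, 276^65536=523, 276^131072=477, 276^262144=757, 276^524288=334; 276^853740 = 276^4 * 276^8 * 276^32 * 276^64 * 276^128 * 276^512 * 276^1024 * 276^65536 * 276^262144 * 276^524288 = 625 (mod 1157); answer 625
Stage 2: R1 = 625; w = -17; T(3) = -3*(-32) - 3*(-38) - 3*(-17) = 261; iterating: T(3)=261, T(4)=-573, T(5)=1032, T(6)=-2160, T(7)=5103, T(8)=-11925, T(9)=26946, T(10)=-60372, T(11)=136053, T(12)=-307881, T(13)=696600, T(14)=-1574316, T(15)=3556791, T(16)=-8037225; answer -8037225
Stage 3: R2 = -8037225; r = -23; remainder = value at the root: -2*(-23)^4 + 4*(-23)^3 - 4*(-23)^2 + 3*(-23)^1 + 2 = (-559682) + (-48668) + (-2116) + (-69) + (2) = -610533; answer -610533

-610533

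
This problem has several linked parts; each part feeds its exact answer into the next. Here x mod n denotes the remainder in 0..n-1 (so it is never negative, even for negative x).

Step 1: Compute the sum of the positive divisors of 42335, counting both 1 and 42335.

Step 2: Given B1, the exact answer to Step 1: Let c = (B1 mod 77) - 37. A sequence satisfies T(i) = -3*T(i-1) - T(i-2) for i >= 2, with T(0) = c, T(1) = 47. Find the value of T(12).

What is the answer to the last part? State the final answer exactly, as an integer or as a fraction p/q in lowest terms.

Step 1: 42335 = 5 * 8467; sigma = (1 + 5) * (1 + 8467) = 6 * 8468 = 50808; answer 50808
Step 2: B1 = 50808; c = 28; T(2) = -3*(47) - 1*(28) = -169; iterating: T(2)=-169, T(3)=460, T(4)=-1211, T(5)=3173, T(6)=-8308, T(7)=21751, T(8)=-56945, T(9)=149084, T(10)=-390307, T(11)=1021837, T(12)=-2675204; answer -2675204

-2675204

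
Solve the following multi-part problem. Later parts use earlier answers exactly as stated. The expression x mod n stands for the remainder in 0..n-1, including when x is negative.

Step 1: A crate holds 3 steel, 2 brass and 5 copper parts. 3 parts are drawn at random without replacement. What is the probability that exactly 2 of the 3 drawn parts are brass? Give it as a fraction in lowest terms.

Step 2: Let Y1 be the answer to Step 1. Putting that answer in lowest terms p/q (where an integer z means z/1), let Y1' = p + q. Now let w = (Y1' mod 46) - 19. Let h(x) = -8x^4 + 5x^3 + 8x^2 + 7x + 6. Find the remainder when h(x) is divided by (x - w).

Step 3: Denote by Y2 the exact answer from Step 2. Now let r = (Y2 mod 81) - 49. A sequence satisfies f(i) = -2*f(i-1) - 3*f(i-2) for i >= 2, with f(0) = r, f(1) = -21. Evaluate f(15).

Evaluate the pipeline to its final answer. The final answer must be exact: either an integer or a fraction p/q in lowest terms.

Step 1: total draws C(10,3) = 120; favorable C(2,2)*C(8,1) = 8; P = 1/15; answer 1/15
Step 2: Y1 = 1/15; threaded value p + q = 16; w = -3; remainder = value at the root: -8*(-3)^4 + 5*(-3)^3 + 8*(-3)^2 + 7*(-3)^1 + 6 = (-648) + (-135) + (72) + (-21) + (6) = -726; answer -726
Step 3: Y2 = -726; r = -46; f(2) = -2*(-21) - 3*(-46) = 180; iterating: f(2)=180, f(3)=-297, f(4)=54, f(5)=783, f(6)=-1728, f(7)=1107, f(8)=2970, f(9)=-9261, f(10)=9612, f(11)=8559, f(12)=-45954, f(13)=66231, f(14)=5400, f(15)=-209493; answer -209493

-209493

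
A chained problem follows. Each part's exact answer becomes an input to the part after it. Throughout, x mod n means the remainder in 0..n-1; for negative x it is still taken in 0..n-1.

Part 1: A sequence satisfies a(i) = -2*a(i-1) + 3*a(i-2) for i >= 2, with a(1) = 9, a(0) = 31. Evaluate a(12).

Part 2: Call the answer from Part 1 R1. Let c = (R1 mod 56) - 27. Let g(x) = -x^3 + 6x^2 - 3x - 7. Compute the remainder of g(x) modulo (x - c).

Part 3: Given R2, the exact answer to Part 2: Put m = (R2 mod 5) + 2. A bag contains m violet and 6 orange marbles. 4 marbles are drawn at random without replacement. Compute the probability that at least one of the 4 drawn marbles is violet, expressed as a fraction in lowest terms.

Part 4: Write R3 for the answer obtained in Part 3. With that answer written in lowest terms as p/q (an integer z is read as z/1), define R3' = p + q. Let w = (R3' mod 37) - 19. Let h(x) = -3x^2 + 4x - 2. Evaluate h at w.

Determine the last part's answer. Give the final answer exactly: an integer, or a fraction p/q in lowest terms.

-561

Part 1: a(2) = -2*(9) + 3*(31) = 75; iterating: a(2)=75, a(3)=-123, a(4)=471, a(5)=-1311, a(6)=4035, a(7)=-12003, a(8)=36111, a(9)=-108231, a(10)=324795, a(11)=-974283, a(12)=2922951; answer 2922951
Part 2: R1 = 2922951; c = 4; remainder = value at the root: -1*(4)^3 + 6*(4)^2 - 3*(4)^1 - 7 = (-64) + (96) + (-12) + (-7) = 13; answer 13
Part 3: R2 = 13; m = 5; total draws C(11,4) = 330; complement C(6,4) = 15; favorable 330 - 15 = 315; P = 21/22; answer 21/22
Part 4: R3 = 21/22; threaded value p + q = 43; w = -13; -3*(-13)^2 + 4*(-13)^1 - 2 = (-507) + (-52) + (-2) = -561; answer -561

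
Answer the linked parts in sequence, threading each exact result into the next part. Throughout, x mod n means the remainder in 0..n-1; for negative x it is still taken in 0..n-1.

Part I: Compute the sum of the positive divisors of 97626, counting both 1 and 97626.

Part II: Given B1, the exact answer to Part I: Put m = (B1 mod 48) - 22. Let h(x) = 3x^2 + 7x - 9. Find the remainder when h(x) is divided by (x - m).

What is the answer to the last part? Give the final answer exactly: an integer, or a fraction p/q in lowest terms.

1289

Part I: 97626 = 2 * 3 * 53 * 307; sigma = (1 + 2) * (1 + 3) * (1 + 53) * (1 + 307) = 3 * 4 * 54 * 308 = 199584; answer 199584
Part II: B1 = 199584; m = -22; remainder = value at the root: 3*(-22)^2 + 7*(-22)^1 - 9 = (1452) + (-154) + (-9) = 1289; answer 1289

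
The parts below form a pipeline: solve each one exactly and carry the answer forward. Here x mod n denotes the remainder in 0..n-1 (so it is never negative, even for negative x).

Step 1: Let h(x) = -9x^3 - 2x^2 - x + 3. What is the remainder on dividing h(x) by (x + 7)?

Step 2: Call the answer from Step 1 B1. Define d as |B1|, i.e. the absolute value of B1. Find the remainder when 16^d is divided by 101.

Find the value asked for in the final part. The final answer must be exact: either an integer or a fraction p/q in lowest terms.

19

Step 1: remainder = value at the root: -9*(-7)^3 - 2*(-7)^2 - 1*(-7)^1 + 3 = (3087) + (-98) + (7) + (3) = 2999; answer 2999
Step 2: B1 = 2999; d = 2999; squarings mod 101: 16^1=16, 16^2=54, 16^4=88, 16^8=68, 16^16=79, 16^32=80, 16^64=37, 16^128=56, 16^256=5, 16^512=25, 16^1024=19, 16^2048=58; 16^2999 = 16^1 * 16^2 * 16^4 * 16^16 * 16^32 * 16^128 * 16^256 * 16^512 * 16^2048 = 19 (mod 101); answer 19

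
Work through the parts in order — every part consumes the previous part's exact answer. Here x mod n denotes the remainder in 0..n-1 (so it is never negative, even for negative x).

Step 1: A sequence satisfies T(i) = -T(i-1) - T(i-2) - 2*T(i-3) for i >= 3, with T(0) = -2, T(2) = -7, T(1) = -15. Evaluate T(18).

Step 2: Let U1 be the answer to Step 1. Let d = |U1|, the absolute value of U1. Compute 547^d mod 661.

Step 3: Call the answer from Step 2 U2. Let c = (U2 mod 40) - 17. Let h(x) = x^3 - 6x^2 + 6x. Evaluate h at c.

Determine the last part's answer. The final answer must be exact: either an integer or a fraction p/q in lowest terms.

Step 1: T(3) = -1*(-7) - 1*(-15) - 2*(-2) = 26; iterating: T(3)=26, T(4)=11, T(5)=-23, T(6)=-40, T(7)=41, T(8)=45, T(9)=-6, T(10)=-121, T(11)=37, T(12)=96, T(13)=109, T(14)=-279, T(15)=-22, T(16)=83, T(17)=497, T(18)=-536; answer -536
Step 2: U1 = -536; d = 536; squarings mod 661: 547^1=547, 547^2=437, 547^4=601, 547^8=295, 547^16=434, 547^32=632, 547^64=180, 547^128=11, 547^256=121, 547^512=99; 547^536 = 547^8 * 547^16 * 547^512 = 295 (mod 661); answer 295
Step 3: U2 = 295; c = -2; 1*(-2)^3 - 6*(-2)^2 + 6*(-2)^1 = (-8) + (-24) + (-12) = -44; answer -44

-44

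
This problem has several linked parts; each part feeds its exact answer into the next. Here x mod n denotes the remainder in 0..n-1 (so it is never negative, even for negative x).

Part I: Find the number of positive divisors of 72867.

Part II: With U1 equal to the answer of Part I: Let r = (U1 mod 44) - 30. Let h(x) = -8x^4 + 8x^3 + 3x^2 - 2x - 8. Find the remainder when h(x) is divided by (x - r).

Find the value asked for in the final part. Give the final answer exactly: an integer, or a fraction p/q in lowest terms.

-1957744

Part I: 72867 = 3 * 107 * 227; number of divisors = (1+1) * (1+1) * (1+1) = 8; answer 8
Part II: U1 = 8; r = -22; remainder = value at the root: -8*(-22)^4 + 8*(-22)^3 + 3*(-22)^2 - 2*(-22)^1 - 8 = (-1874048) + (-85184) + (1452) + (44) + (-8) = -1957744; answer -1957744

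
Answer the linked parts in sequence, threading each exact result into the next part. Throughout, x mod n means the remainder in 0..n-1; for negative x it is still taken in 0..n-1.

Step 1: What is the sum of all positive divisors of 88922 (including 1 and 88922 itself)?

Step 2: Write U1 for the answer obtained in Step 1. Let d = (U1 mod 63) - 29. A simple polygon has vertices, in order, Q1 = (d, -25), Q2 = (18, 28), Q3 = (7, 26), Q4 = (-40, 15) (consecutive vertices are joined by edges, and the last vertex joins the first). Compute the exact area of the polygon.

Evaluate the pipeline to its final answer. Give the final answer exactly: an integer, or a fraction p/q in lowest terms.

3075/2

Step 1: 88922 = 2 * 173 * 257; sigma = (1 + 2) * (1 + 173) * (1 + 257) = 3 * 174 * 258 = 134676; answer 134676
Step 2: U1 = 134676; d = 16; cross terms: (16*28 - 18*-25)=898, (18*26 - 7*28)=272, (7*15 - -40*26)=1145, (-40*-25 - 16*15)=760; twice the area = |3075| = 3075; area = 3075/2; answer 3075/2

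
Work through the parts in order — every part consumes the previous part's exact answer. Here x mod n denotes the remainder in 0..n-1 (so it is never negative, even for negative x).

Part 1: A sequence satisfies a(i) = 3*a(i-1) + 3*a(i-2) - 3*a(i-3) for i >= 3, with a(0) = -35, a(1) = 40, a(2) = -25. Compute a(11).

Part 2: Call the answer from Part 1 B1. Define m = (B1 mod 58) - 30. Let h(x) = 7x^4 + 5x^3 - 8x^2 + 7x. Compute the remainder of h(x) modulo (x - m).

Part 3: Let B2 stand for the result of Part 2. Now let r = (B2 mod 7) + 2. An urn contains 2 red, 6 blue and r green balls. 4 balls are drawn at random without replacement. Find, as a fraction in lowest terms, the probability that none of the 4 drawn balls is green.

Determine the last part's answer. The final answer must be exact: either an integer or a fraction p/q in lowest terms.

7/33

Part 1: a(3) = 3*(-25) + 3*(40) - 3*(-35) = 150; iterating: a(3)=150, a(4)=255, a(5)=1290, a(6)=4185, a(7)=15660, a(8)=55665, a(9)=201420, a(10)=724275, a(11)=2610090; answer 2610090
Part 2: B1 = 2610090; m = 2; remainder = value at the root: 7*(2)^4 + 5*(2)^3 - 8*(2)^2 + 7*(2)^1 = (112) + (40) + (-32) + (14) = 134; answer 134
Part 3: B2 = 134; r = 3; total draws C(11,4) = 330; favorable C(8,4) = 70; P = 7/33; answer 7/33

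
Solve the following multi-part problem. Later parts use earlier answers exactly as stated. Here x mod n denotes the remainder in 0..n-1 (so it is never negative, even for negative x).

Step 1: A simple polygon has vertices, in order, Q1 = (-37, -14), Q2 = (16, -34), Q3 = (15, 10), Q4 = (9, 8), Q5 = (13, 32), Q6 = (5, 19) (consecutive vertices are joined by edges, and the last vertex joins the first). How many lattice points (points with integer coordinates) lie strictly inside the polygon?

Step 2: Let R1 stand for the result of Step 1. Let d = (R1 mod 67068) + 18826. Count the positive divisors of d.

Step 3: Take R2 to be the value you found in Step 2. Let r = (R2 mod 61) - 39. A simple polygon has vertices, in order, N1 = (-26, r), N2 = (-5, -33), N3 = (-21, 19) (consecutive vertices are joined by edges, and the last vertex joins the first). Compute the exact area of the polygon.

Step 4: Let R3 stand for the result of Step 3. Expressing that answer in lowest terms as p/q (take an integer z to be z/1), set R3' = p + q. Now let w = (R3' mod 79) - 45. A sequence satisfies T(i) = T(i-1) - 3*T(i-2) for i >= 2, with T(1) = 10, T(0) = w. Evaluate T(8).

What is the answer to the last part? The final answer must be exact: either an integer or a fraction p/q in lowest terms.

430

Step 1: cross terms: (-37*-34 - 16*-14)=1482, (16*10 - 15*-34)=670, (15*8 - 9*10)=30, (9*32 - 13*8)=184, (13*19 - 5*32)=87, (5*-14 - -37*19)=633; twice the area = |3086| = 3086; area = 1543; boundary points = 1 + 1 + 2 + 4 + 1 + 3 = 12; strictly interior points = area - boundary/2 + 1 = 1538; answer 1538
Step 2: R1 = 1538; d = 20364; 20364 = 2^2 * 3 * 1697; number of divisors = (2+1) * (1+1) * (1+1) = 12; answer 12
Step 3: R2 = 12; r = -27; cross terms: (-26*-33 - -5*-27)=723, (-5*19 - -21*-33)=-788, (-21*-27 - -26*19)=1061; twice the area = |996| = 996; area = 498; answer 498
Step 4: R3 = 498; threaded value p + q = 499; w = -20; T(2) = 1*(10) - 3*(-20) = 70; iterating: T(2)=70, T(3)=40, T(4)=-170, T(5)=-290, T(6)=220, T(7)=1090, T(8)=430; answer 430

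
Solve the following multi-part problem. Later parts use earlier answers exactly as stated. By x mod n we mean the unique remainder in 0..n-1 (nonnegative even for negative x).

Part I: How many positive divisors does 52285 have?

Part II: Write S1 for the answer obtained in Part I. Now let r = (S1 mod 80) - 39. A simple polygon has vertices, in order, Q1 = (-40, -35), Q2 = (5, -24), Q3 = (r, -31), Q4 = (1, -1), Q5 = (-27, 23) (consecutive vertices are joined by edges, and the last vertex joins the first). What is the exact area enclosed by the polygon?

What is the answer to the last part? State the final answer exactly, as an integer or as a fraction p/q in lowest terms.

Part I: 52285 = 5 * 10457; number of divisors = (1+1) * (1+1) = 4; answer 4
Part II: S1 = 4; r = -35; cross terms: (-40*-24 - 5*-35)=1135, (5*-31 - -35*-24)=-995, (-35*-1 - 1*-31)=66, (1*23 - -27*-1)=-4, (-27*-35 - -40*23)=1865; twice the area = |2067| = 2067; area = 2067/2; answer 2067/2

2067/2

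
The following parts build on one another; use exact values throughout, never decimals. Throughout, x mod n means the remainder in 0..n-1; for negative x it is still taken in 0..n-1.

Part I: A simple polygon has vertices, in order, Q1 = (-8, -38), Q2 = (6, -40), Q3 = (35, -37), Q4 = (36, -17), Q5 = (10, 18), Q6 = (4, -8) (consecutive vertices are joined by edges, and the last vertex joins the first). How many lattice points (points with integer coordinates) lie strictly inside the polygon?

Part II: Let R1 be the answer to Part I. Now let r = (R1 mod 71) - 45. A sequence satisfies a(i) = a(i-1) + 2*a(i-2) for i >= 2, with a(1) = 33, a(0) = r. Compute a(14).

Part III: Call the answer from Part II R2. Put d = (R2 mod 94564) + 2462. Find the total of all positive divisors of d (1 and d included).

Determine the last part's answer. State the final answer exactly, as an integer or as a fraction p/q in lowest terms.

Part I: cross terms: (-8*-40 - 6*-38)=548, (6*-37 - 35*-40)=1178, (35*-17 - 36*-37)=737, (36*18 - 10*-17)=818, (10*-8 - 4*18)=-152, (4*-38 - -8*-8)=-216; twice the area = |2913| = 2913; area = 2913/2; boundary points = 2 + 1 + 1 + 1 + 2 + 6 = 13; strictly interior points = area - boundary/2 + 1 = 1451; answer 1451
Part II: R1 = 1451; r = -14; a(2) = 1*(33) + 2*(-14) = 5; iterating: a(2)=5, a(3)=71, a(4)=81, a(5)=223, a(6)=385, a(7)=831, a(8)=1601, a(9)=3263, a(10)=6465, a(11)=12991, a(12)=25921, a(13)=51903, a(14)=103745; answer 103745
Part III: R2 = 103745; d = 11643; 11643 = 3 * 3881; sigma = (1 + 3) * (1 + 3881) = 4 * 3882 = 15528; answer 15528

15528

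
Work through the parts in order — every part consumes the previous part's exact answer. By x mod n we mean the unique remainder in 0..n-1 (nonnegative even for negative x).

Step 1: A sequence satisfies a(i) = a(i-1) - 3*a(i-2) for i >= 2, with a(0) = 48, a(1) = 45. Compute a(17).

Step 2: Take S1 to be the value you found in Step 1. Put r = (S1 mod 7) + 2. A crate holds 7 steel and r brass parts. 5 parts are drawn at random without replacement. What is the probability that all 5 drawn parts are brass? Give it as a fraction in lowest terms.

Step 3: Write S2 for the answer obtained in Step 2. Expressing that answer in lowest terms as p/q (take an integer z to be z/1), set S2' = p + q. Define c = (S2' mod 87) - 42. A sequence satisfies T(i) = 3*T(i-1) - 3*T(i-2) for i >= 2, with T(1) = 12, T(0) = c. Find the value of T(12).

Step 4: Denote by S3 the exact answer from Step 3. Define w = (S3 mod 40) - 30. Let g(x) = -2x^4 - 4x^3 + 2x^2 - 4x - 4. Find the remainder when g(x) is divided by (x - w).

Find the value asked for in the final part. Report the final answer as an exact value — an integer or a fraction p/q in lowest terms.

-1510084

Step 1: a(2) = 1*(45) - 3*(48) = -99; iterating: a(2)=-99, a(3)=-234, a(4)=63, a(5)=765, a(6)=576, a(7)=-1719, a(8)=-3447, a(9)=1710, a(10)=12051, a(11)=6921, a(12)=-29232, a(13)=-49995, a(14)=37701, a(15)=187686, a(16)=74583, a(17)=-488475; answer -488475
Step 2: S1 = -488475; r = 8; total draws C(15,5) = 3003; favorable C(8,5) = 56; P = 8/429; answer 8/429
Step 3: S2 = 8/429; threaded value p + q = 437; c = -40; T(2) = 3*(12) - 3*(-40) = 156; iterating: T(2)=156, T(3)=432, T(4)=828, T(5)=1188, T(6)=1080, T(7)=-324, T(8)=-4212, T(9)=-11664, T(10)=-22356, T(11)=-32076, T(12)=-29160; answer -29160
Step 4: S3 = -29160; w = -30; remainder = value at the root: -2*(-30)^4 - 4*(-30)^3 + 2*(-30)^2 - 4*(-30)^1 - 4 = (-1620000) + (108000) + (1800) + (120) + (-4) = -1510084; answer -1510084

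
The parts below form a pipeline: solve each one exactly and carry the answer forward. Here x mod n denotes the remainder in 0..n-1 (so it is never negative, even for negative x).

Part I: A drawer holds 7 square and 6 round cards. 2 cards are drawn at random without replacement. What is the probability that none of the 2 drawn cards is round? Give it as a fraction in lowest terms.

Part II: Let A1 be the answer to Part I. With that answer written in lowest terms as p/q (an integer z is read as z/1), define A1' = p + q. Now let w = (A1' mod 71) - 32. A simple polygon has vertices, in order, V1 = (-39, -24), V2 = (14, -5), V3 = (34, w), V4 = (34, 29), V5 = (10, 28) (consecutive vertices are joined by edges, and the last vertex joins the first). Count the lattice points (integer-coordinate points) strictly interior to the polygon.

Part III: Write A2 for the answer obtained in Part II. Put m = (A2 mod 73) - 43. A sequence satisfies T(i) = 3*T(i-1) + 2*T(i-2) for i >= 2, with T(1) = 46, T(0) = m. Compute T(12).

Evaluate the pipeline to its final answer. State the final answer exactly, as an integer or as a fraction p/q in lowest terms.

Part I: total draws C(13,2) = 78; favorable C(7,2) = 21; P = 7/26; answer 7/26
Part II: A1 = 7/26; threaded value p + q = 33; w = 1; cross terms: (-39*-5 - 14*-24)=531, (14*1 - 34*-5)=184, (34*29 - 34*1)=952, (34*28 - 10*29)=662, (10*-24 - -39*28)=852; twice the area = |3181| = 3181; area = 3181/2; boundary points = 1 + 2 + 28 + 1 + 1 = 33; strictly interior points = area - boundary/2 + 1 = 1575; answer 1575
Part III: A2 = 1575; m = -1; T(2) = 3*(46) + 2*(-1) = 136; iterating: T(2)=136, T(3)=500, T(4)=1772, T(5)=6316, T(6)=22492, T(7)=80108, T(8)=285308, T(9)=1016140, T(10)=3619036, T(11)=12889388, T(12)=45906236; answer 45906236

45906236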